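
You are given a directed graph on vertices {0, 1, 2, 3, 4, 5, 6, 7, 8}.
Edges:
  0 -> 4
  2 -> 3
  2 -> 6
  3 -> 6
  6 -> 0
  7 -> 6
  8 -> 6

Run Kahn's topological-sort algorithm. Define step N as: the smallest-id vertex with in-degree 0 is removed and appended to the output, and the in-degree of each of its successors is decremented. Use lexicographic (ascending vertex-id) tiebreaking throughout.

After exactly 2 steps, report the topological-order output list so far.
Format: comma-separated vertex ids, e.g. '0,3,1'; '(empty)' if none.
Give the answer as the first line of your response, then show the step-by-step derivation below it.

1,2

step 1: output 1; order=[1]; indeg=(1,0,0,1,1,0,4,0,0)
step 2: output 2; order=[1,2]; indeg=(1,0,0,0,1,0,3,0,0)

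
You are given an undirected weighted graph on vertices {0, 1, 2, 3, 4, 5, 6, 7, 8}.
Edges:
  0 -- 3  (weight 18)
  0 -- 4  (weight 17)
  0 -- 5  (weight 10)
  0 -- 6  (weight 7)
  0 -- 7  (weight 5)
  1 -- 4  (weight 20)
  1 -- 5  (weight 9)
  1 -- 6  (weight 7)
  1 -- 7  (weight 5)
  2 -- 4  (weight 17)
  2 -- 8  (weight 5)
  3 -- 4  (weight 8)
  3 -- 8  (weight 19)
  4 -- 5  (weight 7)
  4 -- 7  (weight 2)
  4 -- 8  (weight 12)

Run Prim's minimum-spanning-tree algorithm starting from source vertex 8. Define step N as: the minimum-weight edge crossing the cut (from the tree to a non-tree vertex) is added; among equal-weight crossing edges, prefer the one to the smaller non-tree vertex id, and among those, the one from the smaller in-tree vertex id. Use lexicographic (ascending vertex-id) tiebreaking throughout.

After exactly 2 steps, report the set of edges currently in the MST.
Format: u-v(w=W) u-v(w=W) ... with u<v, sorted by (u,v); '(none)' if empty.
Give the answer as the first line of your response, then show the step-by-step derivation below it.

2-8(w=5) 4-8(w=12)

step 1: add edge 2-8 (w=5); MST = {2-8(w=5)}
step 2: add edge 4-8 (w=12); MST = {2-8(w=5) 4-8(w=12)}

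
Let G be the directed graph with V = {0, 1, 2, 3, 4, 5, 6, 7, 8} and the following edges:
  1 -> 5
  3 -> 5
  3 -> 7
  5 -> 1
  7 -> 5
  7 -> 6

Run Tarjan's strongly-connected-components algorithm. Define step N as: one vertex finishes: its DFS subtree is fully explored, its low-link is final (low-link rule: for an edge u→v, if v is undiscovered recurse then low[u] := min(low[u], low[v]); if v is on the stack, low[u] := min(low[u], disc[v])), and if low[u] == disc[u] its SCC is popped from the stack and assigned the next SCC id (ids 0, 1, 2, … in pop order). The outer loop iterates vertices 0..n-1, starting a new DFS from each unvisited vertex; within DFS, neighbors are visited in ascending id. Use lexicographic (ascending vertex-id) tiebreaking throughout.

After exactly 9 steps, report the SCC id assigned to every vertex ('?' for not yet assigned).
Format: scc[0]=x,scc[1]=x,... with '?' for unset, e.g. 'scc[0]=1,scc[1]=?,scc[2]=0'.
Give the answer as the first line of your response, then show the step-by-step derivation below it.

scc[0]=0,scc[1]=1,scc[2]=2,scc[3]=5,scc[4]=6,scc[5]=1,scc[6]=3,scc[7]=4,scc[8]=7

step 1: low=(low[0]=0,low[1]=?,low[2]=?,low[3]=?,low[4]=?,low[5]=?,low[6]=?,low[7]=?,low[8]=?); scc=(scc[0]=0,scc[1]=?,scc[2]=?,scc[3]=?,scc[4]=?,scc[5]=?,scc[6]=?,scc[7]=?,scc[8]=?)
step 2: low=(low[0]=0,low[1]=1,low[2]=?,low[3]=?,low[4]=?,low[5]=1,low[6]=?,low[7]=?,low[8]=?); scc=(scc[0]=0,scc[1]=?,scc[2]=?,scc[3]=?,scc[4]=?,scc[5]=?,scc[6]=?,scc[7]=?,scc[8]=?)
step 3: low=(low[0]=0,low[1]=1,low[2]=?,low[3]=?,low[4]=?,low[5]=1,low[6]=?,low[7]=?,low[8]=?); scc=(scc[0]=0,scc[1]=1,scc[2]=?,scc[3]=?,scc[4]=?,scc[5]=1,scc[6]=?,scc[7]=?,scc[8]=?)
step 4: low=(low[0]=0,low[1]=1,low[2]=3,low[3]=?,low[4]=?,low[5]=1,low[6]=?,low[7]=?,low[8]=?); scc=(scc[0]=0,scc[1]=1,scc[2]=2,scc[3]=?,scc[4]=?,scc[5]=1,scc[6]=?,scc[7]=?,scc[8]=?)
step 5: low=(low[0]=0,low[1]=1,low[2]=3,low[3]=4,low[4]=?,low[5]=1,low[6]=6,low[7]=5,low[8]=?); scc=(scc[0]=0,scc[1]=1,scc[2]=2,scc[3]=?,scc[4]=?,scc[5]=1,scc[6]=3,scc[7]=?,scc[8]=?)
step 6: low=(low[0]=0,low[1]=1,low[2]=3,low[3]=4,low[4]=?,low[5]=1,low[6]=6,low[7]=5,low[8]=?); scc=(scc[0]=0,scc[1]=1,scc[2]=2,scc[3]=?,scc[4]=?,scc[5]=1,scc[6]=3,scc[7]=4,scc[8]=?)
step 7: low=(low[0]=0,low[1]=1,low[2]=3,low[3]=4,low[4]=?,low[5]=1,low[6]=6,low[7]=5,low[8]=?); scc=(scc[0]=0,scc[1]=1,scc[2]=2,scc[3]=5,scc[4]=?,scc[5]=1,scc[6]=3,scc[7]=4,scc[8]=?)
step 8: low=(low[0]=0,low[1]=1,low[2]=3,low[3]=4,low[4]=7,low[5]=1,low[6]=6,low[7]=5,low[8]=?); scc=(scc[0]=0,scc[1]=1,scc[2]=2,scc[3]=5,scc[4]=6,scc[5]=1,scc[6]=3,scc[7]=4,scc[8]=?)
step 9: low=(low[0]=0,low[1]=1,low[2]=3,low[3]=4,low[4]=7,low[5]=1,low[6]=6,low[7]=5,low[8]=8); scc=(scc[0]=0,scc[1]=1,scc[2]=2,scc[3]=5,scc[4]=6,scc[5]=1,scc[6]=3,scc[7]=4,scc[8]=7)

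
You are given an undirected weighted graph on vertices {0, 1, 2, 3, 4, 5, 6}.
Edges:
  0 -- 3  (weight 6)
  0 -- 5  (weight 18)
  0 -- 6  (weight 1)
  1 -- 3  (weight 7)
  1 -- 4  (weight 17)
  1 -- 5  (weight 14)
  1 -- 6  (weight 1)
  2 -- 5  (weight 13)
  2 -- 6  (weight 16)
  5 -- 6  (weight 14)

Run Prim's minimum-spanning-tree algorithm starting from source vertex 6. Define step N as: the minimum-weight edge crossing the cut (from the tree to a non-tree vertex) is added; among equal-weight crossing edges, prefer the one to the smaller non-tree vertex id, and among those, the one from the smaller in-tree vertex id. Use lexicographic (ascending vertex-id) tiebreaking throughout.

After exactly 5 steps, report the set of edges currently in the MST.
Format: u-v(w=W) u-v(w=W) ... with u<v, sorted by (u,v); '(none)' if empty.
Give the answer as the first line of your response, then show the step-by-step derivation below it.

0-3(w=6) 0-6(w=1) 1-5(w=14) 1-6(w=1) 2-5(w=13)

step 1: add edge 0-6 (w=1); MST = {0-6(w=1)}
step 2: add edge 1-6 (w=1); MST = {0-6(w=1) 1-6(w=1)}
step 3: add edge 0-3 (w=6); MST = {0-3(w=6) 0-6(w=1) 1-6(w=1)}
step 4: add edge 1-5 (w=14); MST = {0-3(w=6) 0-6(w=1) 1-5(w=14) 1-6(w=1)}
step 5: add edge 2-5 (w=13); MST = {0-3(w=6) 0-6(w=1) 1-5(w=14) 1-6(w=1) 2-5(w=13)}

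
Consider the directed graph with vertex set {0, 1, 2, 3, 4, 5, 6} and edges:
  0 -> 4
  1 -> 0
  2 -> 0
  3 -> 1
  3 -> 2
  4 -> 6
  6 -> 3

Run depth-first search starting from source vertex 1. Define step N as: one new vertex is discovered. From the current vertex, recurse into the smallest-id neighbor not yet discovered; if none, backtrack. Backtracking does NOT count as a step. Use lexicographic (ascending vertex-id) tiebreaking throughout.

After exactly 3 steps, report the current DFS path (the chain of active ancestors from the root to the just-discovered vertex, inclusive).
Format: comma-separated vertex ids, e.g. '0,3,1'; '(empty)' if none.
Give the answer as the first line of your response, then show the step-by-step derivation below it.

1,0,4

step 1: discover 1; path=1; order=1
step 2: discover 0; path=1>0; order=1,0
step 3: discover 4; path=1>0>4; order=1,0,4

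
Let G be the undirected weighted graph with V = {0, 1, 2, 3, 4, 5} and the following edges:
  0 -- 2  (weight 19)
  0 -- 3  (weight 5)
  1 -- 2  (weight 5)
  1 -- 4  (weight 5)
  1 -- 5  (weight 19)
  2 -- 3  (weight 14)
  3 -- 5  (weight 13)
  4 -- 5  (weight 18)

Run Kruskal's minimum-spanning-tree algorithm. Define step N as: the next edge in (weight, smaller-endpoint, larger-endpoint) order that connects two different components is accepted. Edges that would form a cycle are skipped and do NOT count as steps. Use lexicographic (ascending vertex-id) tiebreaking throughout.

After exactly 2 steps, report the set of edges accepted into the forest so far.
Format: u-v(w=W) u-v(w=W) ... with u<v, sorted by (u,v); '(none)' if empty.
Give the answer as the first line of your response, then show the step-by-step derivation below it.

0-3(w=5) 1-2(w=5)

step 1: add edge 0-3 (w=5); MST = {0-3(w=5)}
step 2: add edge 1-2 (w=5); MST = {0-3(w=5) 1-2(w=5)}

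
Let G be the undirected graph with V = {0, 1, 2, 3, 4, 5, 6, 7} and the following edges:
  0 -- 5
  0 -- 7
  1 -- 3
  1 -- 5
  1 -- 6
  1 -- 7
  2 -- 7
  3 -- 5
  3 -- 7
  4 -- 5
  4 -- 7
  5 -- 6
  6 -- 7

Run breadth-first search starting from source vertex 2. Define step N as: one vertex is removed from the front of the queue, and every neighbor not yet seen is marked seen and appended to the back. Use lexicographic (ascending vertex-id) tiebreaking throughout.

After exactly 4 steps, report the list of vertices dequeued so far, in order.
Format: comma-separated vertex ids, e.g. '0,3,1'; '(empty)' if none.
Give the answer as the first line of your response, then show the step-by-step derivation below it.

2,7,0,1

step 1: dequeue 2; queue=[7]; order=2
step 2: dequeue 7; queue=[0,1,3,4,6]; order=2,7
step 3: dequeue 0; queue=[1,3,4,6,5]; order=2,7,0
step 4: dequeue 1; queue=[3,4,6,5]; order=2,7,0,1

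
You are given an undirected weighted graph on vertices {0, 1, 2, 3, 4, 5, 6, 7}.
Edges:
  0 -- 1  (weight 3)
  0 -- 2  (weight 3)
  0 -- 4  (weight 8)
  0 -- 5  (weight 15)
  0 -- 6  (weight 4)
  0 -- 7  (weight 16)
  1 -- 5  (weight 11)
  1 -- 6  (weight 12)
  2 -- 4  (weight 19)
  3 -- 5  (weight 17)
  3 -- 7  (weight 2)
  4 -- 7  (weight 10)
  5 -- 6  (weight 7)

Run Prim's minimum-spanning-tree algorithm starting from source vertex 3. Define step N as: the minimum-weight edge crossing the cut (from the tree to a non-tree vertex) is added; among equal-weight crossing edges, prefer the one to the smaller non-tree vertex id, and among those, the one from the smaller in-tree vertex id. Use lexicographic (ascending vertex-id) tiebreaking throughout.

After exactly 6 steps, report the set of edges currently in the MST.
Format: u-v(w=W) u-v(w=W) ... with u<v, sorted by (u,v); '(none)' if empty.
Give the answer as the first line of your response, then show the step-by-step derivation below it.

0-1(w=3) 0-2(w=3) 0-4(w=8) 0-6(w=4) 3-7(w=2) 4-7(w=10)

step 1: add edge 3-7 (w=2); MST = {3-7(w=2)}
step 2: add edge 4-7 (w=10); MST = {3-7(w=2) 4-7(w=10)}
step 3: add edge 0-4 (w=8); MST = {0-4(w=8) 3-7(w=2) 4-7(w=10)}
step 4: add edge 0-1 (w=3); MST = {0-1(w=3) 0-4(w=8) 3-7(w=2) 4-7(w=10)}
step 5: add edge 0-2 (w=3); MST = {0-1(w=3) 0-2(w=3) 0-4(w=8) 3-7(w=2) 4-7(w=10)}
step 6: add edge 0-6 (w=4); MST = {0-1(w=3) 0-2(w=3) 0-4(w=8) 0-6(w=4) 3-7(w=2) 4-7(w=10)}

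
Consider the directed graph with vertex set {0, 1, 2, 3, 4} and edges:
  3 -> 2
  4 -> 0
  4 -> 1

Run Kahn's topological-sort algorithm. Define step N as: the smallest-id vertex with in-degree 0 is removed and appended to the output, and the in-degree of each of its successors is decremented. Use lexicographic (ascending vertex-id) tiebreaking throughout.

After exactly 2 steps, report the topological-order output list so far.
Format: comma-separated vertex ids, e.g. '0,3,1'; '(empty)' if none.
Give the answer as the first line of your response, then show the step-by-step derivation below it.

3,2

step 1: output 3; order=[3]; indeg=(1,1,0,0,0)
step 2: output 2; order=[3,2]; indeg=(1,1,0,0,0)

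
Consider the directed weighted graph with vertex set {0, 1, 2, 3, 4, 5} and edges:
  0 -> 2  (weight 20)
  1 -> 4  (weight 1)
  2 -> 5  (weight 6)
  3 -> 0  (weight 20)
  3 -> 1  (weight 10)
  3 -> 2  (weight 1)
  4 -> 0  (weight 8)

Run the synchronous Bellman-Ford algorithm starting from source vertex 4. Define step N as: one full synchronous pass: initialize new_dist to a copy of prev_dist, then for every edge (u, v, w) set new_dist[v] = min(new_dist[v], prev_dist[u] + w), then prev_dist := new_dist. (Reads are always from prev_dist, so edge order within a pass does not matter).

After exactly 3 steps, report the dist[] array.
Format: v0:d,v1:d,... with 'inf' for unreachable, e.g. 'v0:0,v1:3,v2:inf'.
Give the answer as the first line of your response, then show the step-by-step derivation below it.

v0:8,v1:inf,v2:28,v3:inf,v4:0,v5:34

step 1: dist = v0:8,v1:inf,v2:inf,v3:inf,v4:0,v5:inf
step 2: dist = v0:8,v1:inf,v2:28,v3:inf,v4:0,v5:inf
step 3: dist = v0:8,v1:inf,v2:28,v3:inf,v4:0,v5:34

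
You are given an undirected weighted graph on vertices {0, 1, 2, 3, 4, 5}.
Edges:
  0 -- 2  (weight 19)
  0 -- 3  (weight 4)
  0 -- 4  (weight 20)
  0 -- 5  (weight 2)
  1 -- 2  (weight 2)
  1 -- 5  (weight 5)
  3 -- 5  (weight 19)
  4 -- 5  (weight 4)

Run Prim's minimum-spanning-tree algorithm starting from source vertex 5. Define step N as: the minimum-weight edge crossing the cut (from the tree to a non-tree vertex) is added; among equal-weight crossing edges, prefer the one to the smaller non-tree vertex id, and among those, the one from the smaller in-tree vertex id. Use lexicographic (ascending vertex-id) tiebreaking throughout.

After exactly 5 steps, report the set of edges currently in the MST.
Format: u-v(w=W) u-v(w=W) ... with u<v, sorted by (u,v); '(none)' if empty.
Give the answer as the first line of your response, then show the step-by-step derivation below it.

0-3(w=4) 0-5(w=2) 1-2(w=2) 1-5(w=5) 4-5(w=4)

step 1: add edge 0-5 (w=2); MST = {0-5(w=2)}
step 2: add edge 0-3 (w=4); MST = {0-3(w=4) 0-5(w=2)}
step 3: add edge 4-5 (w=4); MST = {0-3(w=4) 0-5(w=2) 4-5(w=4)}
step 4: add edge 1-5 (w=5); MST = {0-3(w=4) 0-5(w=2) 1-5(w=5) 4-5(w=4)}
step 5: add edge 1-2 (w=2); MST = {0-3(w=4) 0-5(w=2) 1-2(w=2) 1-5(w=5) 4-5(w=4)}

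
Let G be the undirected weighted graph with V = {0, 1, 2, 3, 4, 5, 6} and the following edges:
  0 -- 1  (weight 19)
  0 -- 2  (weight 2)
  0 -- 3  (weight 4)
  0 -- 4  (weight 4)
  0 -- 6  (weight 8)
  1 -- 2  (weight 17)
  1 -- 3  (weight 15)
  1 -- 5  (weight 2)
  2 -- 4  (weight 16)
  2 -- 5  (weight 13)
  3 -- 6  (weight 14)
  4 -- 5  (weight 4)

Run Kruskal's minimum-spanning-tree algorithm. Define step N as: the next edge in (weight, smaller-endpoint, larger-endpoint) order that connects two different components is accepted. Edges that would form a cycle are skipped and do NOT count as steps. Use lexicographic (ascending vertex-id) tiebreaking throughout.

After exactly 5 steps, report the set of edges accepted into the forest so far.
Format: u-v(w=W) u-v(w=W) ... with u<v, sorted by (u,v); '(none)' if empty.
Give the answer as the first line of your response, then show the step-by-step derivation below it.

0-2(w=2) 0-3(w=4) 0-4(w=4) 1-5(w=2) 4-5(w=4)

step 1: add edge 0-2 (w=2); MST = {0-2(w=2)}
step 2: add edge 1-5 (w=2); MST = {0-2(w=2) 1-5(w=2)}
step 3: add edge 0-3 (w=4); MST = {0-2(w=2) 0-3(w=4) 1-5(w=2)}
step 4: add edge 0-4 (w=4); MST = {0-2(w=2) 0-3(w=4) 0-4(w=4) 1-5(w=2)}
step 5: add edge 4-5 (w=4); MST = {0-2(w=2) 0-3(w=4) 0-4(w=4) 1-5(w=2) 4-5(w=4)}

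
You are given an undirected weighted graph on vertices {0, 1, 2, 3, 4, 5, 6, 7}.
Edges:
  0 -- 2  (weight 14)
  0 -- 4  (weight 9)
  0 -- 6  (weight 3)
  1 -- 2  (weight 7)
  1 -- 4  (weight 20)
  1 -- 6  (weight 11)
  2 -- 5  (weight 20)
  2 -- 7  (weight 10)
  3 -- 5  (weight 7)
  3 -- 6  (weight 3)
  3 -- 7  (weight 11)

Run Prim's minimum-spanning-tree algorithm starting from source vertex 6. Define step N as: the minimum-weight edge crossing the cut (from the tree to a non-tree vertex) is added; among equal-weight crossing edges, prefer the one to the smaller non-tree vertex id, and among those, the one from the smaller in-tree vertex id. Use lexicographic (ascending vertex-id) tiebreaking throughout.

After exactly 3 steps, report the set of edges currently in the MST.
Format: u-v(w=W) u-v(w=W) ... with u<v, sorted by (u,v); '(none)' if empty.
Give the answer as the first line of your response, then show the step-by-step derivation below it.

0-6(w=3) 3-5(w=7) 3-6(w=3)

step 1: add edge 0-6 (w=3); MST = {0-6(w=3)}
step 2: add edge 3-6 (w=3); MST = {0-6(w=3) 3-6(w=3)}
step 3: add edge 3-5 (w=7); MST = {0-6(w=3) 3-5(w=7) 3-6(w=3)}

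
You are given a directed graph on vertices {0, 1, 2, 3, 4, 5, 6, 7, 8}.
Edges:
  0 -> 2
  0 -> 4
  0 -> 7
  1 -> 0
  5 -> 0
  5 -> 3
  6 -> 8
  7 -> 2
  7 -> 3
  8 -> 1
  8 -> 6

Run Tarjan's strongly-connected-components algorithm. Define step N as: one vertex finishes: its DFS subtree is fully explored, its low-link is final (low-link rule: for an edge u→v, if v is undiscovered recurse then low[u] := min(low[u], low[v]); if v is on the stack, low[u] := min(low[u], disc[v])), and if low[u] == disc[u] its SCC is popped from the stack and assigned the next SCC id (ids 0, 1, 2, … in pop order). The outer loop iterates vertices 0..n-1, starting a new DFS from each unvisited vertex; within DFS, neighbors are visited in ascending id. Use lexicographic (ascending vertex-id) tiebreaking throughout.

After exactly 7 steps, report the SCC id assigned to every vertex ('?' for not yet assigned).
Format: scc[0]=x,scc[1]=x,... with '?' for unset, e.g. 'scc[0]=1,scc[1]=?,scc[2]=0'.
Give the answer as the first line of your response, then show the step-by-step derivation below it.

scc[0]=4,scc[1]=5,scc[2]=0,scc[3]=2,scc[4]=1,scc[5]=6,scc[6]=?,scc[7]=3,scc[8]=?

step 1: low=(low[0]=0,low[1]=?,low[2]=1,low[3]=?,low[4]=?,low[5]=?,low[6]=?,low[7]=?,low[8]=?); scc=(scc[0]=?,scc[1]=?,scc[2]=0,scc[3]=?,scc[4]=?,scc[5]=?,scc[6]=?,scc[7]=?,scc[8]=?)
step 2: low=(low[0]=0,low[1]=?,low[2]=1,low[3]=?,low[4]=2,low[5]=?,low[6]=?,low[7]=?,low[8]=?); scc=(scc[0]=?,scc[1]=?,scc[2]=0,scc[3]=?,scc[4]=1,scc[5]=?,scc[6]=?,scc[7]=?,scc[8]=?)
step 3: low=(low[0]=0,low[1]=?,low[2]=1,low[3]=4,low[4]=2,low[5]=?,low[6]=?,low[7]=3,low[8]=?); scc=(scc[0]=?,scc[1]=?,scc[2]=0,scc[3]=2,scc[4]=1,scc[5]=?,scc[6]=?,scc[7]=?,scc[8]=?)
step 4: low=(low[0]=0,low[1]=?,low[2]=1,low[3]=4,low[4]=2,low[5]=?,low[6]=?,low[7]=3,low[8]=?); scc=(scc[0]=?,scc[1]=?,scc[2]=0,scc[3]=2,scc[4]=1,scc[5]=?,scc[6]=?,scc[7]=3,scc[8]=?)
step 5: low=(low[0]=0,low[1]=?,low[2]=1,low[3]=4,low[4]=2,low[5]=?,low[6]=?,low[7]=3,low[8]=?); scc=(scc[0]=4,scc[1]=?,scc[2]=0,scc[3]=2,scc[4]=1,scc[5]=?,scc[6]=?,scc[7]=3,scc[8]=?)
step 6: low=(low[0]=0,low[1]=5,low[2]=1,low[3]=4,low[4]=2,low[5]=?,low[6]=?,low[7]=3,low[8]=?); scc=(scc[0]=4,scc[1]=5,scc[2]=0,scc[3]=2,scc[4]=1,scc[5]=?,scc[6]=?,scc[7]=3,scc[8]=?)
step 7: low=(low[0]=0,low[1]=5,low[2]=1,low[3]=4,low[4]=2,low[5]=6,low[6]=?,low[7]=3,low[8]=?); scc=(scc[0]=4,scc[1]=5,scc[2]=0,scc[3]=2,scc[4]=1,scc[5]=6,scc[6]=?,scc[7]=3,scc[8]=?)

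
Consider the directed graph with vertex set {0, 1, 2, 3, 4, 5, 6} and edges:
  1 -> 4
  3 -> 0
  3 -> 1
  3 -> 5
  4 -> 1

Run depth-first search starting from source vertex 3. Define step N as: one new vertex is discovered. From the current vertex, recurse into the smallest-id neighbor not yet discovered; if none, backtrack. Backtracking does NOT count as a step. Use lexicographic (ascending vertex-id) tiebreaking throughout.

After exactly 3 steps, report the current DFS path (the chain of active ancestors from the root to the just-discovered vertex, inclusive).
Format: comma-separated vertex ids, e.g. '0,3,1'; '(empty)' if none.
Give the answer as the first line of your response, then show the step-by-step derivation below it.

3,1

step 1: discover 3; path=3; order=3
step 2: discover 0; path=3>0; order=3,0
step 3: discover 1; path=3>1; order=3,0,1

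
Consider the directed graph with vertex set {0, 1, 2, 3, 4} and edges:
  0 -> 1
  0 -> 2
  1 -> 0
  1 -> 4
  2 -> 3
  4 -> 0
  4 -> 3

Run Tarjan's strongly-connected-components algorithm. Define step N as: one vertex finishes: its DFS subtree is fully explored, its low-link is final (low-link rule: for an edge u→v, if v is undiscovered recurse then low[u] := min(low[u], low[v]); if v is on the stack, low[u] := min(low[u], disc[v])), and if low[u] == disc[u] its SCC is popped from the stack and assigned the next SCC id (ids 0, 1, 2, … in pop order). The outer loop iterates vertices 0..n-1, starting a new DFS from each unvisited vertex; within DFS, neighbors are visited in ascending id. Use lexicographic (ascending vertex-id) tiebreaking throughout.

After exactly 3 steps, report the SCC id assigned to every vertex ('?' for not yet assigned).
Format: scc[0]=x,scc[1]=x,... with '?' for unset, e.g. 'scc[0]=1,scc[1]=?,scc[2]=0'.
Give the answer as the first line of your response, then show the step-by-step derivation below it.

scc[0]=?,scc[1]=?,scc[2]=?,scc[3]=0,scc[4]=?

step 1: low=(low[0]=0,low[1]=0,low[2]=?,low[3]=3,low[4]=0); scc=(scc[0]=?,scc[1]=?,scc[2]=?,scc[3]=0,scc[4]=?)
step 2: low=(low[0]=0,low[1]=0,low[2]=?,low[3]=3,low[4]=0); scc=(scc[0]=?,scc[1]=?,scc[2]=?,scc[3]=0,scc[4]=?)
step 3: low=(low[0]=0,low[1]=0,low[2]=?,low[3]=3,low[4]=0); scc=(scc[0]=?,scc[1]=?,scc[2]=?,scc[3]=0,scc[4]=?)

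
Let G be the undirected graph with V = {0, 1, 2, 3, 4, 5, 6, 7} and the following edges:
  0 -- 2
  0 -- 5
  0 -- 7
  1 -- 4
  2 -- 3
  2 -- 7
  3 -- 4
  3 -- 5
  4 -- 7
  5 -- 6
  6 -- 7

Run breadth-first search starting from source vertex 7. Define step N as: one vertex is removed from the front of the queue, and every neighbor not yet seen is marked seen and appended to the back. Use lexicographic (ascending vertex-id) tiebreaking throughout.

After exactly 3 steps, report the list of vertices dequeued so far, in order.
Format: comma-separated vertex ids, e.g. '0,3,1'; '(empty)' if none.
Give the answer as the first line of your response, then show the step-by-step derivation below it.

7,0,2

step 1: dequeue 7; queue=[0,2,4,6]; order=7
step 2: dequeue 0; queue=[2,4,6,5]; order=7,0
step 3: dequeue 2; queue=[4,6,5,3]; order=7,0,2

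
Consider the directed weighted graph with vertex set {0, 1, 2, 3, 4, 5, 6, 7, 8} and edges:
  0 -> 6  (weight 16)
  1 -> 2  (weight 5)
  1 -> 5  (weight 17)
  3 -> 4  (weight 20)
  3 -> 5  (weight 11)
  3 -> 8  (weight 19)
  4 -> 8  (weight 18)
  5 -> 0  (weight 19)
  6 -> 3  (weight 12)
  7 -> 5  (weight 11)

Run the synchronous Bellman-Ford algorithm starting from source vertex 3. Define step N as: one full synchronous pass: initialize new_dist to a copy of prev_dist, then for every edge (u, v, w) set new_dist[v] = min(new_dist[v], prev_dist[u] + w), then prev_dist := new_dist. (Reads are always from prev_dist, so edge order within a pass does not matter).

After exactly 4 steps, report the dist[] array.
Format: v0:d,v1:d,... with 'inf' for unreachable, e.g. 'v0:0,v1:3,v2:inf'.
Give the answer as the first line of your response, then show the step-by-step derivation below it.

v0:30,v1:inf,v2:inf,v3:0,v4:20,v5:11,v6:46,v7:inf,v8:19

step 1: dist = v0:inf,v1:inf,v2:inf,v3:0,v4:20,v5:11,v6:inf,v7:inf,v8:19
step 2: dist = v0:30,v1:inf,v2:inf,v3:0,v4:20,v5:11,v6:inf,v7:inf,v8:19
step 3: dist = v0:30,v1:inf,v2:inf,v3:0,v4:20,v5:11,v6:46,v7:inf,v8:19
step 4: dist = v0:30,v1:inf,v2:inf,v3:0,v4:20,v5:11,v6:46,v7:inf,v8:19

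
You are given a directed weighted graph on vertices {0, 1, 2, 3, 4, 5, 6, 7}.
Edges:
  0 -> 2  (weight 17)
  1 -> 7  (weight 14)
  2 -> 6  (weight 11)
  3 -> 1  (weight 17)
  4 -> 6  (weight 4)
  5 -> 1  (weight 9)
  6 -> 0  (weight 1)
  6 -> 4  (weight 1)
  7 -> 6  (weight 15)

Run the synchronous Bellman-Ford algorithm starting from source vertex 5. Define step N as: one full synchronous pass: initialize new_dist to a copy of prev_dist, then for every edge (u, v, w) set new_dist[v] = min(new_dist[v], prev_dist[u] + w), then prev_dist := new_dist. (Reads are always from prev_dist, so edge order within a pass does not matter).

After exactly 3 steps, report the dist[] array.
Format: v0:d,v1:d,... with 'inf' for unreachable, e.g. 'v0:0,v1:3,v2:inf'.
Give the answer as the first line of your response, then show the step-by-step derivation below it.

v0:inf,v1:9,v2:inf,v3:inf,v4:inf,v5:0,v6:38,v7:23

step 1: dist = v0:inf,v1:9,v2:inf,v3:inf,v4:inf,v5:0,v6:inf,v7:inf
step 2: dist = v0:inf,v1:9,v2:inf,v3:inf,v4:inf,v5:0,v6:inf,v7:23
step 3: dist = v0:inf,v1:9,v2:inf,v3:inf,v4:inf,v5:0,v6:38,v7:23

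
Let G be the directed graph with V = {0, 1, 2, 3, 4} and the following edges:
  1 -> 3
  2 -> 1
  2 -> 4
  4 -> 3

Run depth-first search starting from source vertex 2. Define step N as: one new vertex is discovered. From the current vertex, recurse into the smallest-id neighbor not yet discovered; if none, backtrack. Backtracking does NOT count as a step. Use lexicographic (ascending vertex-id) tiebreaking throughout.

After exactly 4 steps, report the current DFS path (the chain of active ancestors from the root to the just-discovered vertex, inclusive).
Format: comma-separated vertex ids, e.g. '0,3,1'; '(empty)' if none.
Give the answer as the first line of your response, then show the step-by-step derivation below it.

2,4

step 1: discover 2; path=2; order=2
step 2: discover 1; path=2>1; order=2,1
step 3: discover 3; path=2>1>3; order=2,1,3
step 4: discover 4; path=2>4; order=2,1,3,4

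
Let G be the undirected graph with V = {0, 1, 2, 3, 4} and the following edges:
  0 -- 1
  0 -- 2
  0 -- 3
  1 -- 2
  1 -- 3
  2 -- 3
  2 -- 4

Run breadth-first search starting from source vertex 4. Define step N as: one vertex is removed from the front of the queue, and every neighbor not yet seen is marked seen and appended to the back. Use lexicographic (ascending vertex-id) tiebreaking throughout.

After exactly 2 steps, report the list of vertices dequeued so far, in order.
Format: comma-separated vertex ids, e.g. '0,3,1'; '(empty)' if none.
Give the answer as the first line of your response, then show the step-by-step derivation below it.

4,2

step 1: dequeue 4; queue=[2]; order=4
step 2: dequeue 2; queue=[0,1,3]; order=4,2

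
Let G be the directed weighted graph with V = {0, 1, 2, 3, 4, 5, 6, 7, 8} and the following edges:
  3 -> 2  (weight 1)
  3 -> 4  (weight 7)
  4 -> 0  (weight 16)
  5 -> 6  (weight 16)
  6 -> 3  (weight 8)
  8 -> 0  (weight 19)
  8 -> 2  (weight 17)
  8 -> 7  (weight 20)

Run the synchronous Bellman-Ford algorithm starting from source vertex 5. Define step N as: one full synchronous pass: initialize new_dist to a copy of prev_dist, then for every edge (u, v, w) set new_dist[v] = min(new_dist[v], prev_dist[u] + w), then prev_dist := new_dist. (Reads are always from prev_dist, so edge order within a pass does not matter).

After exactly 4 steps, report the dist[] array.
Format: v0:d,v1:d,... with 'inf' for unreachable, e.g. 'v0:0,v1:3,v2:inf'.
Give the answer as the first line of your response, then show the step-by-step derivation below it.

v0:47,v1:inf,v2:25,v3:24,v4:31,v5:0,v6:16,v7:inf,v8:inf

step 1: dist = v0:inf,v1:inf,v2:inf,v3:inf,v4:inf,v5:0,v6:16,v7:inf,v8:inf
step 2: dist = v0:inf,v1:inf,v2:inf,v3:24,v4:inf,v5:0,v6:16,v7:inf,v8:inf
step 3: dist = v0:inf,v1:inf,v2:25,v3:24,v4:31,v5:0,v6:16,v7:inf,v8:inf
step 4: dist = v0:47,v1:inf,v2:25,v3:24,v4:31,v5:0,v6:16,v7:inf,v8:inf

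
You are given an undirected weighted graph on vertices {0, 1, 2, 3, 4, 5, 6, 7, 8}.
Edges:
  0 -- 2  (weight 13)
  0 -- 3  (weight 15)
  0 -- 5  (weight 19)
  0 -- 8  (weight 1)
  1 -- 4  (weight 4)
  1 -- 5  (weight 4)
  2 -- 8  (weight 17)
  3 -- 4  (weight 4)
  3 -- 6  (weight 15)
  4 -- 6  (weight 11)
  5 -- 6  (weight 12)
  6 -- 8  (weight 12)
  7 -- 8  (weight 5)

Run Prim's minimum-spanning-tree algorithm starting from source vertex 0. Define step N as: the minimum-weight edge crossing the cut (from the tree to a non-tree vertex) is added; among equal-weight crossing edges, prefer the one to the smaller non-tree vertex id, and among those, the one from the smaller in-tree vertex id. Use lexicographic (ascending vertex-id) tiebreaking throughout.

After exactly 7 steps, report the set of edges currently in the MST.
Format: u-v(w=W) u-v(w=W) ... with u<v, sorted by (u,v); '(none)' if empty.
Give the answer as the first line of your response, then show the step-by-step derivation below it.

0-8(w=1) 1-4(w=4) 1-5(w=4) 3-4(w=4) 4-6(w=11) 6-8(w=12) 7-8(w=5)

step 1: add edge 0-8 (w=1); MST = {0-8(w=1)}
step 2: add edge 7-8 (w=5); MST = {0-8(w=1) 7-8(w=5)}
step 3: add edge 6-8 (w=12); MST = {0-8(w=1) 6-8(w=12) 7-8(w=5)}
step 4: add edge 4-6 (w=11); MST = {0-8(w=1) 4-6(w=11) 6-8(w=12) 7-8(w=5)}
step 5: add edge 1-4 (w=4); MST = {0-8(w=1) 1-4(w=4) 4-6(w=11) 6-8(w=12) 7-8(w=5)}
step 6: add edge 3-4 (w=4); MST = {0-8(w=1) 1-4(w=4) 3-4(w=4) 4-6(w=11) 6-8(w=12) 7-8(w=5)}
step 7: add edge 1-5 (w=4); MST = {0-8(w=1) 1-4(w=4) 1-5(w=4) 3-4(w=4) 4-6(w=11) 6-8(w=12) 7-8(w=5)}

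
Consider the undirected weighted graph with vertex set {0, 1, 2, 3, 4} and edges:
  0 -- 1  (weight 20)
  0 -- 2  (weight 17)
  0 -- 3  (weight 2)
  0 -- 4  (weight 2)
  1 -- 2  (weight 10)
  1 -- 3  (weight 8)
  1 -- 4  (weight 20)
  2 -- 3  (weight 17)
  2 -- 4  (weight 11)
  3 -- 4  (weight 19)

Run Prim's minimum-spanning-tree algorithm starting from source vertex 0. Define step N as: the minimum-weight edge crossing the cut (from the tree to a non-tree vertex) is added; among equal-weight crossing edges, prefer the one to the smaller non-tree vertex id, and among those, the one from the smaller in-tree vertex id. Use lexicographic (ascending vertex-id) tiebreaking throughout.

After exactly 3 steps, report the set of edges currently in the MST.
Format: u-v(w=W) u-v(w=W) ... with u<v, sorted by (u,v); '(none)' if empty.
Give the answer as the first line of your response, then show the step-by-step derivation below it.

0-3(w=2) 0-4(w=2) 1-3(w=8)

step 1: add edge 0-3 (w=2); MST = {0-3(w=2)}
step 2: add edge 0-4 (w=2); MST = {0-3(w=2) 0-4(w=2)}
step 3: add edge 1-3 (w=8); MST = {0-3(w=2) 0-4(w=2) 1-3(w=8)}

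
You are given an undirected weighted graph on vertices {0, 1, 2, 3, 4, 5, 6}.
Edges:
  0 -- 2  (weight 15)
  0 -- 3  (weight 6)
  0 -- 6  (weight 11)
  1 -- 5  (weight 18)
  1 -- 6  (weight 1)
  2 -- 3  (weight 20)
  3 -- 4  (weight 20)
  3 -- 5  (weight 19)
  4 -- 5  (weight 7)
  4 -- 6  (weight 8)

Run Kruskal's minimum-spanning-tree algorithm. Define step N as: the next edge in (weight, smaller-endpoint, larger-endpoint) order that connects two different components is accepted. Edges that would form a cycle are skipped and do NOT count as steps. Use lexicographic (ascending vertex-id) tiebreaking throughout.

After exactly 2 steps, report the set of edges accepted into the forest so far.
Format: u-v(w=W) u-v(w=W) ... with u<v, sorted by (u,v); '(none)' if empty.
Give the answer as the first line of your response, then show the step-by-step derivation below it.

0-3(w=6) 1-6(w=1)

step 1: add edge 1-6 (w=1); MST = {1-6(w=1)}
step 2: add edge 0-3 (w=6); MST = {0-3(w=6) 1-6(w=1)}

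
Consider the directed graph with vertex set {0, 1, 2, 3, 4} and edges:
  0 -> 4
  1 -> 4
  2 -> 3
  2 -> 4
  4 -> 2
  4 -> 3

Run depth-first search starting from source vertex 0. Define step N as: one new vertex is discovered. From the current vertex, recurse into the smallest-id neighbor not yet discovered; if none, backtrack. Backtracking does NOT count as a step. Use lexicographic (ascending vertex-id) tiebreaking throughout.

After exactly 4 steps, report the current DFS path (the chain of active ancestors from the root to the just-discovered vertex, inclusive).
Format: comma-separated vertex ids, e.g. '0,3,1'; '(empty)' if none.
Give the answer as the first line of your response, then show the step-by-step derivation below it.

0,4,2,3

step 1: discover 0; path=0; order=0
step 2: discover 4; path=0>4; order=0,4
step 3: discover 2; path=0>4>2; order=0,4,2
step 4: discover 3; path=0>4>2>3; order=0,4,2,3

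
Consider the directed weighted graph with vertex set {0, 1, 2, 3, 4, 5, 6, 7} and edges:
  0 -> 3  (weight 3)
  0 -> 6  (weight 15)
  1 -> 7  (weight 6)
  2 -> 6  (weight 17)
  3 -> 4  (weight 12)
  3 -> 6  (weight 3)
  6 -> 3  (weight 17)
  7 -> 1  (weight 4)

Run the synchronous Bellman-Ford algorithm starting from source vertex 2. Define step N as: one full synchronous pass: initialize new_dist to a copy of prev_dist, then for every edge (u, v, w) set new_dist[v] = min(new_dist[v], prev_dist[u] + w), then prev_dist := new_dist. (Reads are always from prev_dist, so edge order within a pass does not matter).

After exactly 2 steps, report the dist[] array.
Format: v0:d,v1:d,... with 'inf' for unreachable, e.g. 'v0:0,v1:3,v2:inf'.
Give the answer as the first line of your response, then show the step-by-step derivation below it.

v0:inf,v1:inf,v2:0,v3:34,v4:inf,v5:inf,v6:17,v7:inf

step 1: dist = v0:inf,v1:inf,v2:0,v3:inf,v4:inf,v5:inf,v6:17,v7:inf
step 2: dist = v0:inf,v1:inf,v2:0,v3:34,v4:inf,v5:inf,v6:17,v7:inf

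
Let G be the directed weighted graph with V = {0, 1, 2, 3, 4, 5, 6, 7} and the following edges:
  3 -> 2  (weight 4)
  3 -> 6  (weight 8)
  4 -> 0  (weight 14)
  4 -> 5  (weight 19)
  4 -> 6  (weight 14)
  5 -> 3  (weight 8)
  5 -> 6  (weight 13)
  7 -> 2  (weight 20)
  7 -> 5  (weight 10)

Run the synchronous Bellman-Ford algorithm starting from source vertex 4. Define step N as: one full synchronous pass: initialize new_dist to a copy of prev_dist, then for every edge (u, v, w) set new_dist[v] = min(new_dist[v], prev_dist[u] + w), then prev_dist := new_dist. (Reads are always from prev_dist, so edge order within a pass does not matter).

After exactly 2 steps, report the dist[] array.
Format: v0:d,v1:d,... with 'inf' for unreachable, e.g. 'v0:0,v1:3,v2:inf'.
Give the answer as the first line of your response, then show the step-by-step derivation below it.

v0:14,v1:inf,v2:inf,v3:27,v4:0,v5:19,v6:14,v7:inf

step 1: dist = v0:14,v1:inf,v2:inf,v3:inf,v4:0,v5:19,v6:14,v7:inf
step 2: dist = v0:14,v1:inf,v2:inf,v3:27,v4:0,v5:19,v6:14,v7:inf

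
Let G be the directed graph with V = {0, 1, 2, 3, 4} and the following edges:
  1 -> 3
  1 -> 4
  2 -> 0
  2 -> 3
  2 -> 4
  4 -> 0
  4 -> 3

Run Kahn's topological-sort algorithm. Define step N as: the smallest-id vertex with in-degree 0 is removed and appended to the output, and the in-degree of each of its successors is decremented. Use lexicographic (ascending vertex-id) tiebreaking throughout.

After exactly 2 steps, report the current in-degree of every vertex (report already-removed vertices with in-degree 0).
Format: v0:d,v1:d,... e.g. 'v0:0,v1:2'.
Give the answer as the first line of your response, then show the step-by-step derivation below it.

v0:1,v1:0,v2:0,v3:1,v4:0

step 1: output 1; order=[1]; indeg=(2,0,0,2,1)
step 2: output 2; order=[1,2]; indeg=(1,0,0,1,0)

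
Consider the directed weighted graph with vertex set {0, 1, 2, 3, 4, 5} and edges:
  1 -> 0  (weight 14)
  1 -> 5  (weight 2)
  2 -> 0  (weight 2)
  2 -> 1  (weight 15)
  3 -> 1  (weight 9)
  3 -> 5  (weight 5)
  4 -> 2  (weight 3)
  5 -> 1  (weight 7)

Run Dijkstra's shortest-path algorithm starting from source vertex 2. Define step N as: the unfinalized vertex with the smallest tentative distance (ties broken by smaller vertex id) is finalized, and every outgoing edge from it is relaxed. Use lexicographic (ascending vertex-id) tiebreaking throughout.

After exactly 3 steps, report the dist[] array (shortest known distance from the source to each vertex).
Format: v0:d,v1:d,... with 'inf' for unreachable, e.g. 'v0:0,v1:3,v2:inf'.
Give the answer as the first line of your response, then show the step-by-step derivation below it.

v0:2,v1:15,v2:0,v3:inf,v4:inf,v5:17

step 1: dist = v0:2,v1:15,v2:0,v3:inf,v4:inf,v5:inf
step 2: dist = v0:2,v1:15,v2:0,v3:inf,v4:inf,v5:inf
step 3: dist = v0:2,v1:15,v2:0,v3:inf,v4:inf,v5:17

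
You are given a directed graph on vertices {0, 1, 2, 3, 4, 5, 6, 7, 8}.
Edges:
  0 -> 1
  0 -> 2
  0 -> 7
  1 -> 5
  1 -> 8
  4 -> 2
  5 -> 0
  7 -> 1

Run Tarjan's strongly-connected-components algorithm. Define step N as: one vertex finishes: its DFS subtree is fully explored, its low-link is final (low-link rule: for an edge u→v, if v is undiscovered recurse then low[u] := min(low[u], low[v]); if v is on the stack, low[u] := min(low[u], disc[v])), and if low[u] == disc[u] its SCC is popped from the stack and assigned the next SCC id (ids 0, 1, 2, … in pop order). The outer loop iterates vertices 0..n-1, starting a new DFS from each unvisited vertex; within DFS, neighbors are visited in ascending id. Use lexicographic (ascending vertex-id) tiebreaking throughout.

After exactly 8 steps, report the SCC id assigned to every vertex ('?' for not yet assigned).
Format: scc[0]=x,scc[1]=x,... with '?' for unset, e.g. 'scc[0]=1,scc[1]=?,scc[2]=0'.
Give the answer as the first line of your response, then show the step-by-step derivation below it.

scc[0]=2,scc[1]=2,scc[2]=1,scc[3]=3,scc[4]=4,scc[5]=2,scc[6]=?,scc[7]=2,scc[8]=0

step 1: low=(low[0]=0,low[1]=1,low[2]=?,low[3]=?,low[4]=?,low[5]=0,low[6]=?,low[7]=?,low[8]=?); scc=(scc[0]=?,scc[1]=?,scc[2]=?,scc[3]=?,scc[4]=?,scc[5]=?,scc[6]=?,scc[7]=?,scc[8]=?)
step 2: low=(low[0]=0,low[1]=0,low[2]=?,low[3]=?,low[4]=?,low[5]=0,low[6]=?,low[7]=?,low[8]=3); scc=(scc[0]=?,scc[1]=?,scc[2]=?,scc[3]=?,scc[4]=?,scc[5]=?,scc[6]=?,scc[7]=?,scc[8]=0)
step 3: low=(low[0]=0,low[1]=0,low[2]=?,low[3]=?,low[4]=?,low[5]=0,low[6]=?,low[7]=?,low[8]=3); scc=(scc[0]=?,scc[1]=?,scc[2]=?,scc[3]=?,scc[4]=?,scc[5]=?,scc[6]=?,scc[7]=?,scc[8]=0)
step 4: low=(low[0]=0,low[1]=0,low[2]=4,low[3]=?,low[4]=?,low[5]=0,low[6]=?,low[7]=?,low[8]=3); scc=(scc[0]=?,scc[1]=?,scc[2]=1,scc[3]=?,scc[4]=?,scc[5]=?,scc[6]=?,scc[7]=?,scc[8]=0)
step 5: low=(low[0]=0,low[1]=0,low[2]=4,low[3]=?,low[4]=?,low[5]=0,low[6]=?,low[7]=1,low[8]=3); scc=(scc[0]=?,scc[1]=?,scc[2]=1,scc[3]=?,scc[4]=?,scc[5]=?,scc[6]=?,scc[7]=?,scc[8]=0)
step 6: low=(low[0]=0,low[1]=0,low[2]=4,low[3]=?,low[4]=?,low[5]=0,low[6]=?,low[7]=1,low[8]=3); scc=(scc[0]=2,scc[1]=2,scc[2]=1,scc[3]=?,scc[4]=?,scc[5]=2,scc[6]=?,scc[7]=2,scc[8]=0)
step 7: low=(low[0]=0,low[1]=0,low[2]=4,low[3]=6,low[4]=?,low[5]=0,low[6]=?,low[7]=1,low[8]=3); scc=(scc[0]=2,scc[1]=2,scc[2]=1,scc[3]=3,scc[4]=?,scc[5]=2,scc[6]=?,scc[7]=2,scc[8]=0)
step 8: low=(low[0]=0,low[1]=0,low[2]=4,low[3]=6,low[4]=7,low[5]=0,low[6]=?,low[7]=1,low[8]=3); scc=(scc[0]=2,scc[1]=2,scc[2]=1,scc[3]=3,scc[4]=4,scc[5]=2,scc[6]=?,scc[7]=2,scc[8]=0)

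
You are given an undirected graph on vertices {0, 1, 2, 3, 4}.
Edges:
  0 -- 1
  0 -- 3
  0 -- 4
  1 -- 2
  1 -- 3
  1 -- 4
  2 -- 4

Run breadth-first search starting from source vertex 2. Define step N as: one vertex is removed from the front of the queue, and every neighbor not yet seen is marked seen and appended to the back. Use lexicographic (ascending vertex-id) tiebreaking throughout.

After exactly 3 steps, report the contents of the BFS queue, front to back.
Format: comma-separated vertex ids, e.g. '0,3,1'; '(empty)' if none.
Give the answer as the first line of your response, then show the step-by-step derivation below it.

0,3

step 1: dequeue 2; queue=[1,4]; order=2
step 2: dequeue 1; queue=[4,0,3]; order=2,1
step 3: dequeue 4; queue=[0,3]; order=2,1,4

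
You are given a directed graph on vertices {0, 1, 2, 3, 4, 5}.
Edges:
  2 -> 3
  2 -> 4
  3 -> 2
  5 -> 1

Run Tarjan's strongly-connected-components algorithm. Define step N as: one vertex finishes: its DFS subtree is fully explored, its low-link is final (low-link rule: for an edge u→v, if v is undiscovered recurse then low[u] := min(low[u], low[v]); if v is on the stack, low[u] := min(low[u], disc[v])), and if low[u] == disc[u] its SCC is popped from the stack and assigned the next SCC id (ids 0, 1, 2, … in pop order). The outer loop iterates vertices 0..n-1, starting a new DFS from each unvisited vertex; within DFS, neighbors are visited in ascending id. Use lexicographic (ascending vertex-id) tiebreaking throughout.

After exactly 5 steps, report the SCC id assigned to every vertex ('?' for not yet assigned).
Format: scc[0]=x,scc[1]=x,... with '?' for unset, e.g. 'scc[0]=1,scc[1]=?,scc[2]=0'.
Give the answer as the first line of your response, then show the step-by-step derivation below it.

scc[0]=0,scc[1]=1,scc[2]=3,scc[3]=3,scc[4]=2,scc[5]=?

step 1: low=(low[0]=0,low[1]=?,low[2]=?,low[3]=?,low[4]=?,low[5]=?); scc=(scc[0]=0,scc[1]=?,scc[2]=?,scc[3]=?,scc[4]=?,scc[5]=?)
step 2: low=(low[0]=0,low[1]=1,low[2]=?,low[3]=?,low[4]=?,low[5]=?); scc=(scc[0]=0,scc[1]=1,scc[2]=?,scc[3]=?,scc[4]=?,scc[5]=?)
step 3: low=(low[0]=0,low[1]=1,low[2]=2,low[3]=2,low[4]=?,low[5]=?); scc=(scc[0]=0,scc[1]=1,scc[2]=?,scc[3]=?,scc[4]=?,scc[5]=?)
step 4: low=(low[0]=0,low[1]=1,low[2]=2,low[3]=2,low[4]=4,low[5]=?); scc=(scc[0]=0,scc[1]=1,scc[2]=?,scc[3]=?,scc[4]=2,scc[5]=?)
step 5: low=(low[0]=0,low[1]=1,low[2]=2,low[3]=2,low[4]=4,low[5]=?); scc=(scc[0]=0,scc[1]=1,scc[2]=3,scc[3]=3,scc[4]=2,scc[5]=?)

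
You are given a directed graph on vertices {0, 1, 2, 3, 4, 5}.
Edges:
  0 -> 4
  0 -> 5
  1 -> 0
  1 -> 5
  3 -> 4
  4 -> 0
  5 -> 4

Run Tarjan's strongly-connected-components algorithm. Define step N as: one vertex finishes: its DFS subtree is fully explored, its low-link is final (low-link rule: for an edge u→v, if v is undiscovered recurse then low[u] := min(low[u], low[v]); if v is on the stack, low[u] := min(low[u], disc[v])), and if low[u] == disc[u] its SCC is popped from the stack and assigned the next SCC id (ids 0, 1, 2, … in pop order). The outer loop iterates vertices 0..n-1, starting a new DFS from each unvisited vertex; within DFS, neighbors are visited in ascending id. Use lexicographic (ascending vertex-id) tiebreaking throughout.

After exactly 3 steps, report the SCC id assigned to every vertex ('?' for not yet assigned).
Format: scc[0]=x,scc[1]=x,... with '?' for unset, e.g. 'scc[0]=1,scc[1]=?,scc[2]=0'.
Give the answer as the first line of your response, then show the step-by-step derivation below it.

scc[0]=0,scc[1]=?,scc[2]=?,scc[3]=?,scc[4]=0,scc[5]=0

step 1: low=(low[0]=0,low[1]=?,low[2]=?,low[3]=?,low[4]=0,low[5]=?); scc=(scc[0]=?,scc[1]=?,scc[2]=?,scc[3]=?,scc[4]=?,scc[5]=?)
step 2: low=(low[0]=0,low[1]=?,low[2]=?,low[3]=?,low[4]=0,low[5]=1); scc=(scc[0]=?,scc[1]=?,scc[2]=?,scc[3]=?,scc[4]=?,scc[5]=?)
step 3: low=(low[0]=0,low[1]=?,low[2]=?,low[3]=?,low[4]=0,low[5]=1); scc=(scc[0]=0,scc[1]=?,scc[2]=?,scc[3]=?,scc[4]=0,scc[5]=0)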